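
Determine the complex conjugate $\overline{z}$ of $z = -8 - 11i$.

If z = a + bi, then conjugate(z) = a - bi
conjugate(-8 - 11i) = -8 + 11i


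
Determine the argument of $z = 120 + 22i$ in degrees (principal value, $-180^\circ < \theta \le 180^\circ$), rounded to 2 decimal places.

θ = arctan(b/a) = arctan(22/120) (quadrant-adjusted) = 10.39°


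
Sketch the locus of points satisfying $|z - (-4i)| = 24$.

|z - z0| = r describes a circle centered at z0 with radius r
Here z0 = -4i and r = 24
Locus: Circle centered at (0, -4) with radius 24


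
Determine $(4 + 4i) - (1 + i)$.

(4 - 1) + (4 - 1)i = 3 + 3i


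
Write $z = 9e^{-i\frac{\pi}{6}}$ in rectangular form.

a = r cos θ = 9 * sqrt(3)/2 = 9*sqrt(3)/2
b = r sin θ = 9 * -1/2 = -9/2
z = 9*sqrt(3)/2 - (9/2)i


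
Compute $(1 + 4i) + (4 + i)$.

(1 + 4) + (4 + 1)i = 5 + 5i


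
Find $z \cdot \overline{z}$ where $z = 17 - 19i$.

z * conjugate(z) = |z|^2 = a^2 + b^2
= 17^2 + (-19)^2 = 650


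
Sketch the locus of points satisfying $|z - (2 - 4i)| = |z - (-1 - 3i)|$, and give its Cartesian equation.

|z - z1| = |z - z2| means z is equidistant from z1 and z2,
i.e. the perpendicular bisector of the segment from (2, -4) to (-1, -3) (midpoint (1/2, -7/2)).
With z = x + yi, square both sides:
(x - 2)^2 + (y - (-4))^2 = (x - (-1))^2 + (y - (-3))^2
The x^2 and y^2 terms cancel: -6x + 2y = 10 - 20 = -10
Simplify: 3x - y = 5
Locus: Perpendicular bisector of the segment from (2, -4) to (-1, -3): the line 3x - y = 5


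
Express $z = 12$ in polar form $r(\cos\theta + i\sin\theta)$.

r = |z| = sqrt(a^2 + b^2) = sqrt((12)^2 + (0)^2) = sqrt(144 + 0) = sqrt(144) = 12
b = 0 and a > 0, so z lies on the positive real axis: θ = 0°
z = 12(cos 0° + i sin 0°)


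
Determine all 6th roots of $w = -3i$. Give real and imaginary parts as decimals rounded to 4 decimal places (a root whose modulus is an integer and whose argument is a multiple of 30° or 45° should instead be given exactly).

|w| = 3, arg(w) = 270°
Root modulus = 3^(1/6) ≈ 1.200937
Root arguments: θ_k = (270° + 360°k)/6 for k = 0, 1, ..., 5
Compute each root as (root modulus)(cos θ_k + i sin θ_k) using full-precision intermediates, then round to 4 decimal places.
Roots: 0.8492 + 0.8492i, -0.3108 + 1.1600i, -1.1600 + 0.3108i, -0.8492 - 0.8492i, 0.3108 - 1.1600i, 1.1600 - 0.3108i


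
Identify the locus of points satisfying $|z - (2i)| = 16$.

|z - z0| = r describes a circle centered at z0 with radius r
Here z0 = 2i and r = 16
Locus: Circle centered at (0, 2) with radius 16


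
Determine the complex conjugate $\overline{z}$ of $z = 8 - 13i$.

If z = a + bi, then conjugate(z) = a - bi
conjugate(8 - 13i) = 8 + 13i


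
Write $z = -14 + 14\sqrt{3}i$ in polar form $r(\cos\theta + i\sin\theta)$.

r = |z| = sqrt(a^2 + b^2) = sqrt((-14)^2 + (14*sqrt(3))^2) = sqrt(196 + 588) = sqrt(784) = 28
θ = arctan(b/a) = arctan(24.2487/-14) (quadrant-adjusted) = 120°
z = 28(cos 120° + i sin 120°)


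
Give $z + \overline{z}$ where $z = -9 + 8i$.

z + conjugate(z) = (a + bi) + (a - bi) = 2a
= 2 * (-9) = -18


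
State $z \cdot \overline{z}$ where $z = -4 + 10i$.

z * conjugate(z) = |z|^2 = a^2 + b^2
= (-4)^2 + 10^2 = 116


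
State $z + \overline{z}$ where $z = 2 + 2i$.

z + conjugate(z) = (a + bi) + (a - bi) = 2a
= 2 * 2 = 4


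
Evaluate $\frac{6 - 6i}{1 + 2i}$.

Multiply numerator and denominator by conjugate (1 - 2i):
= (6 - 6i)(1 - 2i) / (1^2 + 2^2)
= (-6 - 18i) / 5
= -6/5 - (18/5)i


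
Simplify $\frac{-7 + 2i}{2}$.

Divisor is real, so divide each part by 2:
= -7/2 + i


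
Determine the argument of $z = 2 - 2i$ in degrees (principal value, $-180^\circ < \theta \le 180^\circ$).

θ = arctan(b/a) = arctan(-2/2) (quadrant-adjusted) = -45°


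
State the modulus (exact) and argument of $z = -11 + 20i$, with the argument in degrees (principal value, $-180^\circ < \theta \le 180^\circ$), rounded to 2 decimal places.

|z| = sqrt((-11)^2 + 20^2) = sqrt(521)
arg(z) = arctan(b/a) = arctan(20/-11) (quadrant-adjusted) = 118.81°


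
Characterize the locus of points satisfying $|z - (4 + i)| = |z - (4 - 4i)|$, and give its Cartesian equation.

|z - z1| = |z - z2| means z is equidistant from z1 and z2,
i.e. the perpendicular bisector of the segment from (4, 1) to (4, -4) (midpoint (4, -3/2)).
With z = x + yi, square both sides:
(x - 4)^2 + (y - 1)^2 = (x - 4)^2 + (y - (-4))^2
The x^2 and y^2 terms cancel: 0x + (-10)y = 32 - 17 = 15
Simplify: y = -3/2
Locus: Perpendicular bisector of the segment from (4, 1) to (4, -4): the line y = -3/2


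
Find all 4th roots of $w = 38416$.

|w| = 38416, arg(w) = 0°
Root modulus = 38416^(1/4) = 14
Root arguments: θ_k = (0° + 360°k)/4 for k = 0, 1, ..., 3
Roots: 14, 14i, -14, -14i


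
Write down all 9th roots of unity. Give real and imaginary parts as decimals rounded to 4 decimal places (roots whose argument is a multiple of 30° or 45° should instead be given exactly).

ω_k = e^(2πik/9) = cos(2πk/9) + i sin(2πk/9) for k = 0, 1, ..., 8
Roots: 1, 0.7660 + 0.6428i, 0.1736 + 0.9848i, -1/2 + (sqrt(3)/2)i, -0.9397 + 0.3420i, -0.9397 - 0.3420i, -1/2 - (sqrt(3)/2)i, 0.1736 - 0.9848i, 0.7660 - 0.6428i


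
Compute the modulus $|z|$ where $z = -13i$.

|z| = sqrt(a^2 + b^2) = sqrt(0^2 + (-13)^2) = sqrt(169) = 13


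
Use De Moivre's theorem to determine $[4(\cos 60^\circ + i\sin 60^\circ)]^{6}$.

By De Moivre: z^n = r^n(cos(nθ) + i sin(nθ))
= 4^6(cos(6*60°) + i sin(6*60°))
= 4096(cos 0° + i sin 0°)
= 4096


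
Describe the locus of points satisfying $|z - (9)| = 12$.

|z - z0| = r describes a circle centered at z0 with radius r
Here z0 = 9 and r = 12
Locus: Circle centered at (9, 0) with radius 12


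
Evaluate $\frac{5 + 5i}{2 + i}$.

Multiply numerator and denominator by conjugate (2 - i):
= (5 + 5i)(2 - i) / (2^2 + 1^2)
= (15 + 5i) / 5
= 3 + i


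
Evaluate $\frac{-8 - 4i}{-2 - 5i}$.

Multiply numerator and denominator by conjugate (-2 + 5i):
= (-8 - 4i)(-2 + 5i) / ((-2)^2 + (-5)^2)
= (36 - 32i) / 29
= 36/29 - (32/29)i


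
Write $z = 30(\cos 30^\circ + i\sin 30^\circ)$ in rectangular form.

a = r cos θ = 30 * sqrt(3)/2 = 15*sqrt(3)
b = r sin θ = 30 * 1/2 = 15
z = 15*sqrt(3) + 15i


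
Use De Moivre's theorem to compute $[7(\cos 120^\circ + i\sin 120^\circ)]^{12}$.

By De Moivre: z^n = r^n(cos(nθ) + i sin(nθ))
= 7^12(cos(12*120°) + i sin(12*120°))
= 13841287201(cos 0° + i sin 0°)
= 13841287201


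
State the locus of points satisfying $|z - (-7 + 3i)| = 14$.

|z - z0| = r describes a circle centered at z0 with radius r
Here z0 = -7 + 3i and r = 14
Locus: Circle centered at (-7, 3) with radius 14


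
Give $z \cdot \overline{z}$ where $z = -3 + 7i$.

z * conjugate(z) = |z|^2 = a^2 + b^2
= (-3)^2 + 7^2 = 58


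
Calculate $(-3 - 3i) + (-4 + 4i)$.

(-3 + (-4)) + (-3 + 4)i = -7 + i


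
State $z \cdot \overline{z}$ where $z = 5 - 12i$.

z * conjugate(z) = |z|^2 = a^2 + b^2
= 5^2 + (-12)^2 = 169


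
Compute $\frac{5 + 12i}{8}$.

Divisor is real, so divide each part by 8:
= 5/8 + (3/2)i


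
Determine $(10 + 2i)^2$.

(a + bi)^2 = a^2 - b^2 + 2abi
= 10^2 - 2^2 + 2*10*2i
= 96 + 40i


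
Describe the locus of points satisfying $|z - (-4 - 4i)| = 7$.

|z - z0| = r describes a circle centered at z0 with radius r
Here z0 = -4 - 4i and r = 7
Locus: Circle centered at (-4, -4) with radius 7


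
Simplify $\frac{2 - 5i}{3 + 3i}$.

Multiply numerator and denominator by conjugate (3 - 3i):
= (2 - 5i)(3 - 3i) / (3^2 + 3^2)
= (-9 - 21i) / 18
Divide through by 3: (-3 - 7i) / 6
= -1/2 - (7/6)i


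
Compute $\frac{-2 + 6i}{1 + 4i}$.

Multiply numerator and denominator by conjugate (1 - 4i):
= (-2 + 6i)(1 - 4i) / (1^2 + 4^2)
= (22 + 14i) / 17
= 22/17 + (14/17)i


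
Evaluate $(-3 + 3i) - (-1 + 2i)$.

(-3 - (-1)) + (3 - 2)i = -2 + i


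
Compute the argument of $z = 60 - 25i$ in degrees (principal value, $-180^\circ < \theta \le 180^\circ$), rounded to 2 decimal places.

θ = arctan(b/a) = arctan(-25/60) (quadrant-adjusted) = -22.62°


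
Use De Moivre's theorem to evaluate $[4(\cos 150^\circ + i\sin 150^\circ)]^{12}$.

By De Moivre: z^n = r^n(cos(nθ) + i sin(nθ))
= 4^12(cos(12*150°) + i sin(12*150°))
= 16777216(cos 0° + i sin 0°)
= 16777216


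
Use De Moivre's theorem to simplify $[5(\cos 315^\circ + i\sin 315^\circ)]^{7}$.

By De Moivre: z^n = r^n(cos(nθ) + i sin(nθ))
= 5^7(cos(7*315°) + i sin(7*315°))
= 78125(cos 45° + i sin 45°)
= 78125*sqrt(2)/2 + (78125*sqrt(2)/2)i


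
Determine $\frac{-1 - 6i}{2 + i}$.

Multiply numerator and denominator by conjugate (2 - i):
= (-1 - 6i)(2 - i) / (2^2 + 1^2)
= (-8 - 11i) / 5
= -8/5 - (11/5)i


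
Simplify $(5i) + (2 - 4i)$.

(0 + 2) + (5 + (-4))i = 2 + i


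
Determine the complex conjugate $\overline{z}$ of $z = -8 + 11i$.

If z = a + bi, then conjugate(z) = a - bi
conjugate(-8 + 11i) = -8 - 11i


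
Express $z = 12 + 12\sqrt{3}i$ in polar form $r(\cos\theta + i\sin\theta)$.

r = |z| = sqrt(a^2 + b^2) = sqrt((12)^2 + (12*sqrt(3))^2) = sqrt(144 + 432) = sqrt(576) = 24
θ = arctan(b/a) = arctan(20.7846/12) (quadrant-adjusted) = 60°
z = 24(cos 60° + i sin 60°)


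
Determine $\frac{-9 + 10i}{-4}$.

Divisor is real, so divide each part by -4:
= 9/4 - (5/2)i


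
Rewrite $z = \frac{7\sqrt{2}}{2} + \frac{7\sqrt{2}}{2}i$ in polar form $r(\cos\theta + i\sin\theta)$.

r = |z| = sqrt(a^2 + b^2) = sqrt((7*sqrt(2)/2)^2 + (7*sqrt(2)/2)^2) = sqrt(49/2 + 49/2) = sqrt(49) = 7
θ = arctan(b/a) = arctan(4.9497/4.9497) (quadrant-adjusted) = 45°
z = 7(cos 45° + i sin 45°)


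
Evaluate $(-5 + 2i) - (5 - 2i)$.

(-5 - 5) + (2 - (-2))i = -10 + 4i


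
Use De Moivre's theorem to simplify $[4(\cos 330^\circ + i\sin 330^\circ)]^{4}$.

By De Moivre: z^n = r^n(cos(nθ) + i sin(nθ))
= 4^4(cos(4*330°) + i sin(4*330°))
= 256(cos 240° + i sin 240°)
= -128 - 128*sqrt(3)i


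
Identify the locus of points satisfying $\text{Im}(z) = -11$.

Im(z) = y where z = x + yi; the equation y = -11 is satisfied by all points with that y-coordinate
Locus: Horizontal line y = -11


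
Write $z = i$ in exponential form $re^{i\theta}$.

r = |z| = sqrt((0)^2 + (1)^2) = sqrt(0 + 1) = sqrt(1) = 1
a = 0 and b > 0, so z lies on the positive imaginary axis: θ = 90° = π/2
z = 1e^(i*π/2)


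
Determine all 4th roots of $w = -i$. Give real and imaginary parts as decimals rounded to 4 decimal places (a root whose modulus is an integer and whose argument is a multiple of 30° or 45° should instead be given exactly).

|w| = 1, arg(w) = 270°
Root modulus = 1^(1/4) = 1
Root arguments: θ_k = (270° + 360°k)/4 for k = 0, 1, ..., 3
Compute each root as (root modulus)(cos θ_k + i sin θ_k) using full-precision intermediates, then round to 4 decimal places.
Roots: 0.3827 + 0.9239i, -0.9239 + 0.3827i, -0.3827 - 0.9239i, 0.9239 - 0.3827i


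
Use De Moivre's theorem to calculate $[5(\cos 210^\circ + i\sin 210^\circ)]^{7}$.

By De Moivre: z^n = r^n(cos(nθ) + i sin(nθ))
= 5^7(cos(7*210°) + i sin(7*210°))
= 78125(cos 30° + i sin 30°)
= 78125*sqrt(3)/2 + (78125/2)i


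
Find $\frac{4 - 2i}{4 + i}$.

Multiply numerator and denominator by conjugate (4 - i):
= (4 - 2i)(4 - i) / (4^2 + 1^2)
= (14 - 12i) / 17
= 14/17 - (12/17)i


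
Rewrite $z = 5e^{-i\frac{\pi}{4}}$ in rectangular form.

a = r cos θ = 5 * sqrt(2)/2 = 5*sqrt(2)/2
b = r sin θ = 5 * -sqrt(2)/2 = -5*sqrt(2)/2
z = 5*sqrt(2)/2 - (5*sqrt(2)/2)i


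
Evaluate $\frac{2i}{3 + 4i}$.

Multiply numerator and denominator by conjugate (3 - 4i):
= (2i)(3 - 4i) / (3^2 + 4^2)
= (8 + 6i) / 25
= 8/25 + (6/25)i


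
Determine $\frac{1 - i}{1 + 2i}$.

Multiply numerator and denominator by conjugate (1 - 2i):
= (1 - i)(1 - 2i) / (1^2 + 2^2)
= (-1 - 3i) / 5
= -1/5 - (3/5)i


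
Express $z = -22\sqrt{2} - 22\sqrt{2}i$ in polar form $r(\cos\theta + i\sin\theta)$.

r = |z| = sqrt(a^2 + b^2) = sqrt((-22*sqrt(2))^2 + (-22*sqrt(2))^2) = sqrt(968 + 968) = sqrt(1936) = 44
θ = arctan(b/a) = arctan(-31.1127/-31.1127) (quadrant-adjusted) = 225°
z = 44(cos 225° + i sin 225°)


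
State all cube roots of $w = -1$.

|w| = 1, arg(w) = 180°
Root modulus = 1^(1/3) = 1
Root arguments: θ_k = (180° + 360°k)/3 for k = 0, 1, ..., 2
Roots: 1/2 + (sqrt(3)/2)i, -1, 1/2 - (sqrt(3)/2)i


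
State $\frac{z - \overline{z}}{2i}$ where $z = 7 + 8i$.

z - conjugate(z) = 2bi
(z - conjugate(z))/(2i) = 2bi/(2i) = b = 8


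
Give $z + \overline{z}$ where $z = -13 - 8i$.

z + conjugate(z) = (a + bi) + (a - bi) = 2a
= 2 * (-13) = -26


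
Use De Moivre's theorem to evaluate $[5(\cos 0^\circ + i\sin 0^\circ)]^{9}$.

By De Moivre: z^n = r^n(cos(nθ) + i sin(nθ))
= 5^9(cos(9*0°) + i sin(9*0°))
= 1953125(cos 0° + i sin 0°)
= 1953125


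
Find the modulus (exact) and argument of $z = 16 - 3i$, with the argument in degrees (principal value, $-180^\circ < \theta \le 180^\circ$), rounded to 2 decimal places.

|z| = sqrt(16^2 + (-3)^2) = sqrt(265)
arg(z) = arctan(b/a) = arctan(-3/16) (quadrant-adjusted) = -10.62°


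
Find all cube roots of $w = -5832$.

|w| = 5832, arg(w) = 180°
Root modulus = 5832^(1/3) = 18
Root arguments: θ_k = (180° + 360°k)/3 for k = 0, 1, ..., 2
Roots: 9 + 9*sqrt(3)i, -18, 9 - 9*sqrt(3)i


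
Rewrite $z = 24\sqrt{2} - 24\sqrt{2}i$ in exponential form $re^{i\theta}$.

r = |z| = sqrt((24*sqrt(2))^2 + (-24*sqrt(2))^2) = sqrt(1152 + 1152) = sqrt(2304) = 48
θ = arctan(b/a) = arctan(-33.9411/33.9411) (quadrant-adjusted) = -45° = -π/4
z = 48e^(-i*π/4)


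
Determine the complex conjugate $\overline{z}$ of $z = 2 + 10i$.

If z = a + bi, then conjugate(z) = a - bi
conjugate(2 + 10i) = 2 - 10i


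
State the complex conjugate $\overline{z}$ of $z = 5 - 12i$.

If z = a + bi, then conjugate(z) = a - bi
conjugate(5 - 12i) = 5 + 12i


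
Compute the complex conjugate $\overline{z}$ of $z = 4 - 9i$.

If z = a + bi, then conjugate(z) = a - bi
conjugate(4 - 9i) = 4 + 9i


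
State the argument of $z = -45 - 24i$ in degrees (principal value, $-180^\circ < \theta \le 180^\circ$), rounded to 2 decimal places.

θ = arctan(b/a) = arctan(-24/-45) (quadrant-adjusted) = -151.93°


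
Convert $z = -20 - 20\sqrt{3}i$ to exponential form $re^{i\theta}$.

r = |z| = sqrt((-20)^2 + (-20*sqrt(3))^2) = sqrt(400 + 1200) = sqrt(1600) = 40
θ = arctan(b/a) = arctan(-34.641/-20) (quadrant-adjusted) = 240° = 4π/3
z = 40e^(i*4π/3)


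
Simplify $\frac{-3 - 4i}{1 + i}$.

Multiply numerator and denominator by conjugate (1 - i):
= (-3 - 4i)(1 - i) / (1^2 + 1^2)
= (-7 - i) / 2
= -7/2 - (1/2)i


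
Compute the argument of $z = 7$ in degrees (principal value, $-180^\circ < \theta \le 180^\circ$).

b = 0 and a > 0, so z lies on the positive real axis: θ = 0°


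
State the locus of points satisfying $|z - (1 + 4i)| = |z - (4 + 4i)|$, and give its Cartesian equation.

|z - z1| = |z - z2| means z is equidistant from z1 and z2,
i.e. the perpendicular bisector of the segment from (1, 4) to (4, 4) (midpoint (5/2, 4)).
With z = x + yi, square both sides:
(x - 1)^2 + (y - 4)^2 = (x - 4)^2 + (y - 4)^2
The x^2 and y^2 terms cancel: 6x + 0y = 32 - 17 = 15
Simplify: x = 5/2
Locus: Perpendicular bisector of the segment from (1, 4) to (4, 4): the line x = 5/2


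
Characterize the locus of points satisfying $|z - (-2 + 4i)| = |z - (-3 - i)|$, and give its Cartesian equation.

|z - z1| = |z - z2| means z is equidistant from z1 and z2,
i.e. the perpendicular bisector of the segment from (-2, 4) to (-3, -1) (midpoint (-5/2, 3/2)).
With z = x + yi, square both sides:
(x - (-2))^2 + (y - 4)^2 = (x - (-3))^2 + (y - (-1))^2
The x^2 and y^2 terms cancel: -2x + (-10)y = 10 - 20 = -10
Simplify: x + 5y = 5
Locus: Perpendicular bisector of the segment from (-2, 4) to (-3, -1): the line x + 5y = 5


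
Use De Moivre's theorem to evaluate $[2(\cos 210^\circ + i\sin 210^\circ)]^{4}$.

By De Moivre: z^n = r^n(cos(nθ) + i sin(nθ))
= 2^4(cos(4*210°) + i sin(4*210°))
= 16(cos 120° + i sin 120°)
= -8 + 8*sqrt(3)i


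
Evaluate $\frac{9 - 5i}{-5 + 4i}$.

Multiply numerator and denominator by conjugate (-5 - 4i):
= (9 - 5i)(-5 - 4i) / ((-5)^2 + 4^2)
= (-65 - 11i) / 41
= -65/41 - (11/41)i


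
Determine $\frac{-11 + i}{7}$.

Divisor is real, so divide each part by 7:
= -11/7 + (1/7)i


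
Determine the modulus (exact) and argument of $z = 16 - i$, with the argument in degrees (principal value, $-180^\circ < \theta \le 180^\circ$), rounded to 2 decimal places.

|z| = sqrt(16^2 + (-1)^2) = sqrt(257)
arg(z) = arctan(b/a) = arctan(-1/16) (quadrant-adjusted) = -3.58°


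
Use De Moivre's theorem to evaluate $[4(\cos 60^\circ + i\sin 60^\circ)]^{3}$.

By De Moivre: z^n = r^n(cos(nθ) + i sin(nθ))
= 4^3(cos(3*60°) + i sin(3*60°))
= 64(cos 180° + i sin 180°)
= -64


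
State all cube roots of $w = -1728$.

|w| = 1728, arg(w) = 180°
Root modulus = 1728^(1/3) = 12
Root arguments: θ_k = (180° + 360°k)/3 for k = 0, 1, ..., 2
Roots: 6 + 6*sqrt(3)i, -12, 6 - 6*sqrt(3)i


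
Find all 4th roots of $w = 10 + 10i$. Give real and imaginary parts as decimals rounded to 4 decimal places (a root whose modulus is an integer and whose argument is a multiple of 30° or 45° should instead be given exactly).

|w| = sqrt(200) ≈ 14.142136, arg(w) = 45°
Root modulus = sqrt(200)^(1/4) ≈ 1.939227
Root arguments: θ_k = (45° + 360°k)/4 for k = 0, 1, ..., 3
Compute each root as (root modulus)(cos θ_k + i sin θ_k) using full-precision intermediates, then round to 4 decimal places.
Roots: 1.9020 + 0.3783i, -0.3783 + 1.9020i, -1.9020 - 0.3783i, 0.3783 - 1.9020i


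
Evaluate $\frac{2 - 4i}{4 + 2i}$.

Multiply numerator and denominator by conjugate (4 - 2i):
= (2 - 4i)(4 - 2i) / (4^2 + 2^2)
= (-20i) / 20
= -i


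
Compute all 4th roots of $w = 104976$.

|w| = 104976, arg(w) = 0°
Root modulus = 104976^(1/4) = 18
Root arguments: θ_k = (0° + 360°k)/4 for k = 0, 1, ..., 3
Roots: 18, 18i, -18, -18i


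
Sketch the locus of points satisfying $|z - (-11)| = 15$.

|z - z0| = r describes a circle centered at z0 with radius r
Here z0 = -11 and r = 15
Locus: Circle centered at (-11, 0) with radius 15


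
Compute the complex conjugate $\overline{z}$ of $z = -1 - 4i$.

If z = a + bi, then conjugate(z) = a - bi
conjugate(-1 - 4i) = -1 + 4i


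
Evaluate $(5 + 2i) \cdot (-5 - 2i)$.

(a1*a2 - b1*b2) + (a1*b2 + b1*a2)i
= (-25 - (-4)) + (-10 + (-10))i
= -21 - 20i


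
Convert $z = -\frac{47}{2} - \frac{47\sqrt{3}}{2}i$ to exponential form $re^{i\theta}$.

r = |z| = sqrt((-47/2)^2 + (-47*sqrt(3)/2)^2) = sqrt(2209/4 + 6627/4) = sqrt(2209) = 47
θ = arctan(b/a) = arctan(-40.7032/-23.5) (quadrant-adjusted) = 240° = 4π/3
z = 47e^(i*4π/3)


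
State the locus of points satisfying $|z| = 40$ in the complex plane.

|z| = 40 means sqrt(x^2 + y^2) = 40
This is a circle of radius 40 centered at the origin


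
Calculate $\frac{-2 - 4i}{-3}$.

Divisor is real, so divide each part by -3:
= 2/3 + (4/3)i


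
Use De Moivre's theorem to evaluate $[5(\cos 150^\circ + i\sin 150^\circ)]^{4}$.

By De Moivre: z^n = r^n(cos(nθ) + i sin(nθ))
= 5^4(cos(4*150°) + i sin(4*150°))
= 625(cos 240° + i sin 240°)
= -625/2 - (625*sqrt(3)/2)i


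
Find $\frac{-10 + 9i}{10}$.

Divisor is real, so divide each part by 10:
= -1 + (9/10)i


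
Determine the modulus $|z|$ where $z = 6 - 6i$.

|z| = sqrt(a^2 + b^2) = sqrt(6^2 + (-6)^2) = sqrt(72) = sqrt(72)


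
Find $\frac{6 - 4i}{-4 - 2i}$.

Multiply numerator and denominator by conjugate (-4 + 2i):
= (6 - 4i)(-4 + 2i) / ((-4)^2 + (-2)^2)
= (-16 + 28i) / 20
Divide through by 4: (-4 + 7i) / 5
= -4/5 + (7/5)i


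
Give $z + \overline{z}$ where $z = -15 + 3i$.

z + conjugate(z) = (a + bi) + (a - bi) = 2a
= 2 * (-15) = -30


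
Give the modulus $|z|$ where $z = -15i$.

|z| = sqrt(a^2 + b^2) = sqrt(0^2 + (-15)^2) = sqrt(225) = 15


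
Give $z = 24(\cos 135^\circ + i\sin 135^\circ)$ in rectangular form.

a = r cos θ = 24 * -sqrt(2)/2 = -12*sqrt(2)
b = r sin θ = 24 * sqrt(2)/2 = 12*sqrt(2)
z = -12*sqrt(2) + 12*sqrt(2)i


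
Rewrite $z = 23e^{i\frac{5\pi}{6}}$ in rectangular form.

a = r cos θ = 23 * -sqrt(3)/2 = -23*sqrt(3)/2
b = r sin θ = 23 * 1/2 = 23/2
z = -23*sqrt(3)/2 + (23/2)i


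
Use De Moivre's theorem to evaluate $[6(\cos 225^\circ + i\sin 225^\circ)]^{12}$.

By De Moivre: z^n = r^n(cos(nθ) + i sin(nθ))
= 6^12(cos(12*225°) + i sin(12*225°))
= 2176782336(cos 180° + i sin 180°)
= -2176782336


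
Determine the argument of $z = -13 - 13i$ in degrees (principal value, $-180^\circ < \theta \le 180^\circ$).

θ = arctan(b/a) = arctan(-13/-13) (quadrant-adjusted) = -135°


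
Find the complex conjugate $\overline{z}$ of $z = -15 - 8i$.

If z = a + bi, then conjugate(z) = a - bi
conjugate(-15 - 8i) = -15 + 8i


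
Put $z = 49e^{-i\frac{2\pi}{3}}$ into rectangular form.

a = r cos θ = 49 * -1/2 = -49/2
b = r sin θ = 49 * -sqrt(3)/2 = -49*sqrt(3)/2
z = -49/2 - (49*sqrt(3)/2)i


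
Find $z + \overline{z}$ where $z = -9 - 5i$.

z + conjugate(z) = (a + bi) + (a - bi) = 2a
= 2 * (-9) = -18


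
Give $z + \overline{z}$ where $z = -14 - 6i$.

z + conjugate(z) = (a + bi) + (a - bi) = 2a
= 2 * (-14) = -28


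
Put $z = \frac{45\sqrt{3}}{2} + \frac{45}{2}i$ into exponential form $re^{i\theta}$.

r = |z| = sqrt((45*sqrt(3)/2)^2 + (45/2)^2) = sqrt(6075/4 + 2025/4) = sqrt(2025) = 45
θ = arctan(b/a) = arctan(22.5/38.9711) (quadrant-adjusted) = 30° = π/6
z = 45e^(i*π/6)


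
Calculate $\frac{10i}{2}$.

Divisor is real, so divide each part by 2:
= 5i


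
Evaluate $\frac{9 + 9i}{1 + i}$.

Multiply numerator and denominator by conjugate (1 - i):
= (9 + 9i)(1 - i) / (1^2 + 1^2)
= (18) / 2
= 9


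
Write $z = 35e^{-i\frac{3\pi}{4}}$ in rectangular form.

a = r cos θ = 35 * -sqrt(2)/2 = -35*sqrt(2)/2
b = r sin θ = 35 * -sqrt(2)/2 = -35*sqrt(2)/2
z = -35*sqrt(2)/2 - (35*sqrt(2)/2)i


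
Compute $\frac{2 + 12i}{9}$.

Divisor is real, so divide each part by 9:
= 2/9 + (4/3)i


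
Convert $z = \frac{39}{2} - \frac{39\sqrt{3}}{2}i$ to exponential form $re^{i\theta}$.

r = |z| = sqrt((39/2)^2 + (-39*sqrt(3)/2)^2) = sqrt(1521/4 + 4563/4) = sqrt(1521) = 39
θ = arctan(b/a) = arctan(-33.775/19.5) (quadrant-adjusted) = -60° = -π/3
z = 39e^(-i*π/3)


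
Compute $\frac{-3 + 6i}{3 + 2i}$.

Multiply numerator and denominator by conjugate (3 - 2i):
= (-3 + 6i)(3 - 2i) / (3^2 + 2^2)
= (3 + 24i) / 13
= 3/13 + (24/13)i


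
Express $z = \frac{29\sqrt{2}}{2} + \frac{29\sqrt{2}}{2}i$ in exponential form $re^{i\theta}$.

r = |z| = sqrt((29*sqrt(2)/2)^2 + (29*sqrt(2)/2)^2) = sqrt(841/2 + 841/2) = sqrt(841) = 29
θ = arctan(b/a) = arctan(20.5061/20.5061) (quadrant-adjusted) = 45° = π/4
z = 29e^(i*π/4)


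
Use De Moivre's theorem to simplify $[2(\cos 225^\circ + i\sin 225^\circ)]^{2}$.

By De Moivre: z^n = r^n(cos(nθ) + i sin(nθ))
= 2^2(cos(2*225°) + i sin(2*225°))
= 4(cos 90° + i sin 90°)
= 4i


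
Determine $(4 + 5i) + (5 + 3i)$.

(4 + 5) + (5 + 3)i = 9 + 8i


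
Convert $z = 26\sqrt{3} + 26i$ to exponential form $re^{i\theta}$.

r = |z| = sqrt((26*sqrt(3))^2 + (26)^2) = sqrt(2028 + 676) = sqrt(2704) = 52
θ = arctan(b/a) = arctan(26/45.0333) (quadrant-adjusted) = 30° = π/6
z = 52e^(i*π/6)


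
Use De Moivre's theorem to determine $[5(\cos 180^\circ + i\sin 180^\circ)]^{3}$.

By De Moivre: z^n = r^n(cos(nθ) + i sin(nθ))
= 5^3(cos(3*180°) + i sin(3*180°))
= 125(cos 180° + i sin 180°)
= -125


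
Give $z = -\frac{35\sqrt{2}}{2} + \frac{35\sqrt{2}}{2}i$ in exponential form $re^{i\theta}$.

r = |z| = sqrt((-35*sqrt(2)/2)^2 + (35*sqrt(2)/2)^2) = sqrt(1225/2 + 1225/2) = sqrt(1225) = 35
θ = arctan(b/a) = arctan(24.7487/-24.7487) (quadrant-adjusted) = 135° = 3π/4
z = 35e^(i*3π/4)


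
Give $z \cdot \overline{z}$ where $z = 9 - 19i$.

z * conjugate(z) = |z|^2 = a^2 + b^2
= 9^2 + (-19)^2 = 442


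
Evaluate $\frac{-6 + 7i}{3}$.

Divisor is real, so divide each part by 3:
= -2 + (7/3)i


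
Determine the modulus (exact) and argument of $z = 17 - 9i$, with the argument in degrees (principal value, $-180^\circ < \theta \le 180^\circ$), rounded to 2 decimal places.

|z| = sqrt(17^2 + (-9)^2) = sqrt(370)
arg(z) = arctan(b/a) = arctan(-9/17) (quadrant-adjusted) = -27.90°


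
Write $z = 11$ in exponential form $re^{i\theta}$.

r = |z| = sqrt((11)^2 + (0)^2) = sqrt(121 + 0) = sqrt(121) = 11
b = 0 and a > 0, so z lies on the positive real axis: θ = 0
z = 11e^(i*0) = 11


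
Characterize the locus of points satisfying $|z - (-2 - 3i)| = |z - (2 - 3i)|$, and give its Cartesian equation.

|z - z1| = |z - z2| means z is equidistant from z1 and z2,
i.e. the perpendicular bisector of the segment from (-2, -3) to (2, -3) (midpoint (0, -3)).
With z = x + yi, square both sides:
(x - (-2))^2 + (y - (-3))^2 = (x - 2)^2 + (y - (-3))^2
The x^2 and y^2 terms cancel: 8x + 0y = 13 - 13 = 0
Simplify: x = 0
Locus: Perpendicular bisector of the segment from (-2, -3) to (2, -3): the line x = 0


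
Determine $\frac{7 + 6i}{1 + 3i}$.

Multiply numerator and denominator by conjugate (1 - 3i):
= (7 + 6i)(1 - 3i) / (1^2 + 3^2)
= (25 - 15i) / 10
Divide through by 5: (5 - 3i) / 2
= 5/2 - (3/2)i


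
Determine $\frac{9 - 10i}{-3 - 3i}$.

Multiply numerator and denominator by conjugate (-3 + 3i):
= (9 - 10i)(-3 + 3i) / ((-3)^2 + (-3)^2)
= (3 + 57i) / 18
Divide through by 3: (1 + 19i) / 6
= 1/6 + (19/6)i


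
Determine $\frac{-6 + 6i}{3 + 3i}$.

Multiply numerator and denominator by conjugate (3 - 3i):
= (-6 + 6i)(3 - 3i) / (3^2 + 3^2)
= (36i) / 18
= 2i


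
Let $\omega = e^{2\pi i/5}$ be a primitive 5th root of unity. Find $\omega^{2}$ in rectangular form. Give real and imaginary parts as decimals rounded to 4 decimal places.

ω^2 = e^(2πi·2/5) = e^(i·4π/5)
= cos(4π/5) + i sin(4π/5)
= -0.8090 + 0.5878i


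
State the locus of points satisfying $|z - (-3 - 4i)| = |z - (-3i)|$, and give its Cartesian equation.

|z - z1| = |z - z2| means z is equidistant from z1 and z2,
i.e. the perpendicular bisector of the segment from (-3, -4) to (0, -3) (midpoint (-3/2, -7/2)).
With z = x + yi, square both sides:
(x - (-3))^2 + (y - (-4))^2 = (x - 0)^2 + (y - (-3))^2
The x^2 and y^2 terms cancel: 6x + 2y = 9 - 25 = -16
Simplify: 3x + y = -8
Locus: Perpendicular bisector of the segment from (-3, -4) to (0, -3): the line 3x + y = -8


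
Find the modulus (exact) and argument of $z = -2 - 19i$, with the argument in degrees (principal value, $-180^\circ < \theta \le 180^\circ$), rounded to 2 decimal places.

|z| = sqrt((-2)^2 + (-19)^2) = sqrt(365)
arg(z) = arctan(b/a) = arctan(-19/-2) (quadrant-adjusted) = -96.01°


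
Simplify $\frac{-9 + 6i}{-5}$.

Divisor is real, so divide each part by -5:
= 9/5 - (6/5)i


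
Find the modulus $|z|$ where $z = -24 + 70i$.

|z| = sqrt(a^2 + b^2) = sqrt((-24)^2 + 70^2) = sqrt(5476) = 74


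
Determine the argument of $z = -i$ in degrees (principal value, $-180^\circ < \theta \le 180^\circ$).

a = 0 and b < 0, so z lies on the negative imaginary axis: θ = -90°


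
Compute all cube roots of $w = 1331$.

|w| = 1331, arg(w) = 0°
Root modulus = 1331^(1/3) = 11
Root arguments: θ_k = (0° + 360°k)/3 for k = 0, 1, ..., 2
Roots: 11, -11/2 + (11*sqrt(3)/2)i, -11/2 - (11*sqrt(3)/2)i


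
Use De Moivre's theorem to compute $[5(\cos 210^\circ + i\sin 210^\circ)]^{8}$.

By De Moivre: z^n = r^n(cos(nθ) + i sin(nθ))
= 5^8(cos(8*210°) + i sin(8*210°))
= 390625(cos 240° + i sin 240°)
= -390625/2 - (390625*sqrt(3)/2)i


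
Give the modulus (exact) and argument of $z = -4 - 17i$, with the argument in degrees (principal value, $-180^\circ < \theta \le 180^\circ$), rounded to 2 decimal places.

|z| = sqrt((-4)^2 + (-17)^2) = sqrt(305)
arg(z) = arctan(b/a) = arctan(-17/-4) (quadrant-adjusted) = -103.24°


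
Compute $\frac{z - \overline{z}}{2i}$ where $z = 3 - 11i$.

z - conjugate(z) = 2bi
(z - conjugate(z))/(2i) = 2bi/(2i) = b = -11


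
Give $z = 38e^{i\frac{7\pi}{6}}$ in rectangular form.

a = r cos θ = 38 * -sqrt(3)/2 = -19*sqrt(3)
b = r sin θ = 38 * -1/2 = -19
z = -19*sqrt(3) - 19i


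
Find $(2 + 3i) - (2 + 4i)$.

(2 - 2) + (3 - 4)i = -i


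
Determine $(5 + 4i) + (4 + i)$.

(5 + 4) + (4 + 1)i = 9 + 5i


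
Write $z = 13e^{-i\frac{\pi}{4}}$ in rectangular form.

a = r cos θ = 13 * sqrt(2)/2 = 13*sqrt(2)/2
b = r sin θ = 13 * -sqrt(2)/2 = -13*sqrt(2)/2
z = 13*sqrt(2)/2 - (13*sqrt(2)/2)i


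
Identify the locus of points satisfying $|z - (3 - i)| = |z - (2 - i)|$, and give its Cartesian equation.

|z - z1| = |z - z2| means z is equidistant from z1 and z2,
i.e. the perpendicular bisector of the segment from (3, -1) to (2, -1) (midpoint (5/2, -1)).
With z = x + yi, square both sides:
(x - 3)^2 + (y - (-1))^2 = (x - 2)^2 + (y - (-1))^2
The x^2 and y^2 terms cancel: -2x + 0y = 5 - 10 = -5
Simplify: x = 5/2
Locus: Perpendicular bisector of the segment from (3, -1) to (2, -1): the line x = 5/2


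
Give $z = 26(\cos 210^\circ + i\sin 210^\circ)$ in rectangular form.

a = r cos θ = 26 * -sqrt(3)/2 = -13*sqrt(3)
b = r sin θ = 26 * -1/2 = -13
z = -13*sqrt(3) - 13i


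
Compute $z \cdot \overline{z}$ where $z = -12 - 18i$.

z * conjugate(z) = |z|^2 = a^2 + b^2
= (-12)^2 + (-18)^2 = 468


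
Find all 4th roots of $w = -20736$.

|w| = 20736, arg(w) = 180°
Root modulus = 20736^(1/4) = 12
Root arguments: θ_k = (180° + 360°k)/4 for k = 0, 1, ..., 3
Roots: 6*sqrt(2) + 6*sqrt(2)i, -6*sqrt(2) + 6*sqrt(2)i, -6*sqrt(2) - 6*sqrt(2)i, 6*sqrt(2) - 6*sqrt(2)i


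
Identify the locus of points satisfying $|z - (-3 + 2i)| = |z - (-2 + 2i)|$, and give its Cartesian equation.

|z - z1| = |z - z2| means z is equidistant from z1 and z2,
i.e. the perpendicular bisector of the segment from (-3, 2) to (-2, 2) (midpoint (-5/2, 2)).
With z = x + yi, square both sides:
(x - (-3))^2 + (y - 2)^2 = (x - (-2))^2 + (y - 2)^2
The x^2 and y^2 terms cancel: 2x + 0y = 8 - 13 = -5
Simplify: x = -5/2
Locus: Perpendicular bisector of the segment from (-3, 2) to (-2, 2): the line x = -5/2


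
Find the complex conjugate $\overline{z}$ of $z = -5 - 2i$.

If z = a + bi, then conjugate(z) = a - bi
conjugate(-5 - 2i) = -5 + 2i


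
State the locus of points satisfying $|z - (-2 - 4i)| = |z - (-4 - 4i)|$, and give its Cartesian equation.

|z - z1| = |z - z2| means z is equidistant from z1 and z2,
i.e. the perpendicular bisector of the segment from (-2, -4) to (-4, -4) (midpoint (-3, -4)).
With z = x + yi, square both sides:
(x - (-2))^2 + (y - (-4))^2 = (x - (-4))^2 + (y - (-4))^2
The x^2 and y^2 terms cancel: -4x + 0y = 32 - 20 = 12
Simplify: x = -3
Locus: Perpendicular bisector of the segment from (-2, -4) to (-4, -4): the line x = -3


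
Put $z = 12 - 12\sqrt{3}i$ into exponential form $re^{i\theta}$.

r = |z| = sqrt((12)^2 + (-12*sqrt(3))^2) = sqrt(144 + 432) = sqrt(576) = 24
θ = arctan(b/a) = arctan(-20.7846/12) (quadrant-adjusted) = -60° = -π/3
z = 24e^(-i*π/3)


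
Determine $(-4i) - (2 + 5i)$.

(0 - 2) + (-4 - 5)i = -2 - 9i


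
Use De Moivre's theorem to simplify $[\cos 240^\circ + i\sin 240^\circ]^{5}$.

By De Moivre: z^n = r^n(cos(nθ) + i sin(nθ))
= 1^5(cos(5*240°) + i sin(5*240°))
= 1(cos 120° + i sin 120°)
= -1/2 + (sqrt(3)/2)i


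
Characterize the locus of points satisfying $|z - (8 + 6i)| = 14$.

|z - z0| = r describes a circle centered at z0 with radius r
Here z0 = 8 + 6i and r = 14
Locus: Circle centered at (8, 6) with radius 14


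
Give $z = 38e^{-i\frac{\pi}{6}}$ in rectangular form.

a = r cos θ = 38 * sqrt(3)/2 = 19*sqrt(3)
b = r sin θ = 38 * -1/2 = -19
z = 19*sqrt(3) - 19i


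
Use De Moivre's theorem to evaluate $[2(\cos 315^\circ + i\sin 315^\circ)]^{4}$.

By De Moivre: z^n = r^n(cos(nθ) + i sin(nθ))
= 2^4(cos(4*315°) + i sin(4*315°))
= 16(cos 180° + i sin 180°)
= -16


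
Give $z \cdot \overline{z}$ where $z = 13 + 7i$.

z * conjugate(z) = |z|^2 = a^2 + b^2
= 13^2 + 7^2 = 218


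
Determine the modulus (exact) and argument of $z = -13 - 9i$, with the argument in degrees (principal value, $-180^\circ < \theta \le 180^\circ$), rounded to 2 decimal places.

|z| = sqrt((-13)^2 + (-9)^2) = sqrt(250)
arg(z) = arctan(b/a) = arctan(-9/-13) (quadrant-adjusted) = -145.30°


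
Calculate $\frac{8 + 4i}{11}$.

Divisor is real, so divide each part by 11:
= 8/11 + (4/11)i


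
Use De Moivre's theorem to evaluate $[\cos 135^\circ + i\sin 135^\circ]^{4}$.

By De Moivre: z^n = r^n(cos(nθ) + i sin(nθ))
= 1^4(cos(4*135°) + i sin(4*135°))
= 1(cos 180° + i sin 180°)
= -1


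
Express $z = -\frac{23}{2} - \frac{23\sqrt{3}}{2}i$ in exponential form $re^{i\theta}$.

r = |z| = sqrt((-23/2)^2 + (-23*sqrt(3)/2)^2) = sqrt(529/4 + 1587/4) = sqrt(529) = 23
θ = arctan(b/a) = arctan(-19.9186/-11.5) (quadrant-adjusted) = -120° = -2π/3
z = 23e^(-i*2π/3)


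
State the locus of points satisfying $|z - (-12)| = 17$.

|z - z0| = r describes a circle centered at z0 with radius r
Here z0 = -12 and r = 17
Locus: Circle centered at (-12, 0) with radius 17


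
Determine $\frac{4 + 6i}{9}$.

Divisor is real, so divide each part by 9:
= 4/9 + (2/3)i


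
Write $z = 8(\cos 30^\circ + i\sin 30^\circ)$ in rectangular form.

a = r cos θ = 8 * sqrt(3)/2 = 4*sqrt(3)
b = r sin θ = 8 * 1/2 = 4
z = 4*sqrt(3) + 4i


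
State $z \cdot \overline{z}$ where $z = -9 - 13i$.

z * conjugate(z) = |z|^2 = a^2 + b^2
= (-9)^2 + (-13)^2 = 250


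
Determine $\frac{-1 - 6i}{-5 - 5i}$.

Multiply numerator and denominator by conjugate (-5 + 5i):
= (-1 - 6i)(-5 + 5i) / ((-5)^2 + (-5)^2)
= (35 + 25i) / 50
Divide through by 5: (7 + 5i) / 10
= 7/10 + (1/2)i


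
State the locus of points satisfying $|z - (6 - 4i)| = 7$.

|z - z0| = r describes a circle centered at z0 with radius r
Here z0 = 6 - 4i and r = 7
Locus: Circle centered at (6, -4) with radius 7


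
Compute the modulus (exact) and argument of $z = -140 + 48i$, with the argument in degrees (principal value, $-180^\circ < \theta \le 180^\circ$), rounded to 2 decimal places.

|z| = sqrt((-140)^2 + 48^2) = 148
arg(z) = arctan(b/a) = arctan(48/-140) (quadrant-adjusted) = 161.08°


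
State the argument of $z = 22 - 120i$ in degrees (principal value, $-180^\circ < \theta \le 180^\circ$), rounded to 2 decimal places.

θ = arctan(b/a) = arctan(-120/22) (quadrant-adjusted) = -79.61°


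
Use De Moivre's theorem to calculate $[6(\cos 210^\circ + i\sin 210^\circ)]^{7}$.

By De Moivre: z^n = r^n(cos(nθ) + i sin(nθ))
= 6^7(cos(7*210°) + i sin(7*210°))
= 279936(cos 30° + i sin 30°)
= 139968*sqrt(3) + 139968i


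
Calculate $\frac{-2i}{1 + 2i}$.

Multiply numerator and denominator by conjugate (1 - 2i):
= (-2i)(1 - 2i) / (1^2 + 2^2)
= (-4 - 2i) / 5
= -4/5 - (2/5)i


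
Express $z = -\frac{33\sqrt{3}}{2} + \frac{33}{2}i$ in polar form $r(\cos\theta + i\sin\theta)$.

r = |z| = sqrt(a^2 + b^2) = sqrt((-33*sqrt(3)/2)^2 + (33/2)^2) = sqrt(3267/4 + 1089/4) = sqrt(1089) = 33
θ = arctan(b/a) = arctan(16.5/-28.5788) (quadrant-adjusted) = 150°
z = 33(cos 150° + i sin 150°)


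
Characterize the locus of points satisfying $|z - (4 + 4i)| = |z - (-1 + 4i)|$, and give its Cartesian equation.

|z - z1| = |z - z2| means z is equidistant from z1 and z2,
i.e. the perpendicular bisector of the segment from (4, 4) to (-1, 4) (midpoint (3/2, 4)).
With z = x + yi, square both sides:
(x - 4)^2 + (y - 4)^2 = (x - (-1))^2 + (y - 4)^2
The x^2 and y^2 terms cancel: -10x + 0y = 17 - 32 = -15
Simplify: x = 3/2
Locus: Perpendicular bisector of the segment from (4, 4) to (-1, 4): the line x = 3/2


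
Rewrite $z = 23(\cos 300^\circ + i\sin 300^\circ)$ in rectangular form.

a = r cos θ = 23 * 1/2 = 23/2
b = r sin θ = 23 * -sqrt(3)/2 = -23*sqrt(3)/2
z = 23/2 - (23*sqrt(3)/2)i


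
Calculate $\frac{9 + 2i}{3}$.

Divisor is real, so divide each part by 3:
= 3 + (2/3)i


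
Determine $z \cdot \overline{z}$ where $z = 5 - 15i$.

z * conjugate(z) = |z|^2 = a^2 + b^2
= 5^2 + (-15)^2 = 250


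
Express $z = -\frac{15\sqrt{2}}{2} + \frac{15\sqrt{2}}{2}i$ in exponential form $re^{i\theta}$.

r = |z| = sqrt((-15*sqrt(2)/2)^2 + (15*sqrt(2)/2)^2) = sqrt(225/2 + 225/2) = sqrt(225) = 15
θ = arctan(b/a) = arctan(10.6066/-10.6066) (quadrant-adjusted) = 135° = 3π/4
z = 15e^(i*3π/4)


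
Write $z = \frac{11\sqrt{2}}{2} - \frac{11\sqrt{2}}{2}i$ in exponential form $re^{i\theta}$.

r = |z| = sqrt((11*sqrt(2)/2)^2 + (-11*sqrt(2)/2)^2) = sqrt(121/2 + 121/2) = sqrt(121) = 11
θ = arctan(b/a) = arctan(-7.7782/7.7782) (quadrant-adjusted) = -45° = -π/4
z = 11e^(-i*π/4)


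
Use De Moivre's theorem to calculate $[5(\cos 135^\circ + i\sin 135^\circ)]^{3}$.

By De Moivre: z^n = r^n(cos(nθ) + i sin(nθ))
= 5^3(cos(3*135°) + i sin(3*135°))
= 125(cos 45° + i sin 45°)
= 125*sqrt(2)/2 + (125*sqrt(2)/2)i


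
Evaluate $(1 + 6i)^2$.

(a + bi)^2 = a^2 - b^2 + 2abi
= 1^2 - 6^2 + 2*1*6i
= -35 + 12i


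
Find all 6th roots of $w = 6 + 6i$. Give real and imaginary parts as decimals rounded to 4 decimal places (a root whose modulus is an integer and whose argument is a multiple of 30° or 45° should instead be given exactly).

|w| = sqrt(72) ≈ 8.485281, arg(w) = 45°
Root modulus = sqrt(72)^(1/6) ≈ 1.428163
Root arguments: θ_k = (45° + 360°k)/6 for k = 0, 1, ..., 5
Compute each root as (root modulus)(cos θ_k + i sin θ_k) using full-precision intermediates, then round to 4 decimal places.
Roots: 1.4159 + 0.1864i, 0.5465 + 1.3195i, -0.8694 + 1.1330i, -1.4159 - 0.1864i, -0.5465 - 1.3195i, 0.8694 - 1.1330i


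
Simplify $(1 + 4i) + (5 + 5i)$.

(1 + 5) + (4 + 5)i = 6 + 9i


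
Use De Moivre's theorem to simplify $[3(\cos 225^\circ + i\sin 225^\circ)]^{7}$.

By De Moivre: z^n = r^n(cos(nθ) + i sin(nθ))
= 3^7(cos(7*225°) + i sin(7*225°))
= 2187(cos 135° + i sin 135°)
= -2187*sqrt(2)/2 + (2187*sqrt(2)/2)i


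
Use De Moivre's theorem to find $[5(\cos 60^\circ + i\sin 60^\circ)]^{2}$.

By De Moivre: z^n = r^n(cos(nθ) + i sin(nθ))
= 5^2(cos(2*60°) + i sin(2*60°))
= 25(cos 120° + i sin 120°)
= -25/2 + (25*sqrt(3)/2)i


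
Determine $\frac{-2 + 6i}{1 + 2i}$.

Multiply numerator and denominator by conjugate (1 - 2i):
= (-2 + 6i)(1 - 2i) / (1^2 + 2^2)
= (10 + 10i) / 5
= 2 + 2i


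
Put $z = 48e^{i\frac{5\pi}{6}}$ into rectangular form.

a = r cos θ = 48 * -sqrt(3)/2 = -24*sqrt(3)
b = r sin θ = 48 * 1/2 = 24
z = -24*sqrt(3) + 24i


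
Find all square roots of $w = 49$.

|w| = 49, arg(w) = 0°
Root modulus = 49^(1/2) = 7
Root arguments: θ_k = (0° + 360°k)/2 for k = 0, 1, ..., 1
Roots: 7, -7


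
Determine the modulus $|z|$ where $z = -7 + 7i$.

|z| = sqrt(a^2 + b^2) = sqrt((-7)^2 + 7^2) = sqrt(98) = sqrt(98)


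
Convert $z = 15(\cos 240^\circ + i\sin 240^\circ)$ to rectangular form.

a = r cos θ = 15 * -1/2 = -15/2
b = r sin θ = 15 * -sqrt(3)/2 = -15*sqrt(3)/2
z = -15/2 - (15*sqrt(3)/2)i


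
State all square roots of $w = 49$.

|w| = 49, arg(w) = 0°
Root modulus = 49^(1/2) = 7
Root arguments: θ_k = (0° + 360°k)/2 for k = 0, 1, ..., 1
Roots: 7, -7


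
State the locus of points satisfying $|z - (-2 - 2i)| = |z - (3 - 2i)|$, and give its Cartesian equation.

|z - z1| = |z - z2| means z is equidistant from z1 and z2,
i.e. the perpendicular bisector of the segment from (-2, -2) to (3, -2) (midpoint (1/2, -2)).
With z = x + yi, square both sides:
(x - (-2))^2 + (y - (-2))^2 = (x - 3)^2 + (y - (-2))^2
The x^2 and y^2 terms cancel: 10x + 0y = 13 - 8 = 5
Simplify: x = 1/2
Locus: Perpendicular bisector of the segment from (-2, -2) to (3, -2): the line x = 1/2
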